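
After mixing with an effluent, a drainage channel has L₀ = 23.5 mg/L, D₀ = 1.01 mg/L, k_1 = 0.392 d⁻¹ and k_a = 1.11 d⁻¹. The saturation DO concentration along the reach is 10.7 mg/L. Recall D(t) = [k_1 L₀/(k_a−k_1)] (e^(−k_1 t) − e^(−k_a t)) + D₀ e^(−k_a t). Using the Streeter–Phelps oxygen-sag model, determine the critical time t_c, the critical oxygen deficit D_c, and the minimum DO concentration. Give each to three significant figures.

t_c ≈ 1.34 d; D_c ≈ 4.92 mg/L; min DO ≈ 5.78 mg/L

At the critical point dD/dt = 0, so k_1 L₀ e^(−k_1 t) = k_a D. Substituting D(t) from the Streeter–Phelps equation and solving for t gives
t_c = ln[(k_a/k_1)(1 − D₀(k_a−k_1)/(k_1 L₀))] / (k_a−k_1).
Here k_a−k_1 = 0.7180 d⁻¹ and 1 − D₀(k_a−k_1)/(k_1 L₀) = 1 − 1.01×0.7180/(0.392×23.5) = 0.9213, so
t_c = ln(2.832 × 0.9213) / 0.7180 = 0.9589 / 0.7180 = 1.335 d.
D_c = (k_1/k_a) L₀ e^(−k_1 t_c) = (0.392/1.11) × 23.5 × e^(−0.392×1.335) = 0.3532 × 23.5 × 0.5924 = 4.917 mg/L.
Minimum DO = C_s − D_c = 10.7 − 4.917 = 5.783 mg/L.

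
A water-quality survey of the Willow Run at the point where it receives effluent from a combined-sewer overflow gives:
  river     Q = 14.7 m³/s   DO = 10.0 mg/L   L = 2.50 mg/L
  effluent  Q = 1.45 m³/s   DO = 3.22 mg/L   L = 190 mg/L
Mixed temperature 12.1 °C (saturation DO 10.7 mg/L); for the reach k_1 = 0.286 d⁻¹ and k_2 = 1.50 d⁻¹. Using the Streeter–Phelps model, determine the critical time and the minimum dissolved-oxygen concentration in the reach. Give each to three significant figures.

Mixed DO = (14.7×10.0 + 1.45×3.22)/(14.7+1.45) = 151.7/16.15 = 9.391 mg/L.
Mixed L₀ = (14.7×2.50 + 1.45×190)/(16.15) = 312.2/16.15 = 19.33 mg/L.
Initial deficit D₀ = C_s − DO₀ = 10.7 − 9.391 = 1.309 mg/L.
t_c = (1/1.214) ln[(1.50/0.286)(1 − 1.309×1.214/(0.286×19.33))] = 0.8237 × ln(3.738) = 1.086 d.
D_c = (0.286/1.50) × 19.33 × e^(−0.286×1.086) = 0.1907 × 19.33 × 0.7330 = 2.702 mg/L.
Minimum DO = 10.7 − 2.702 = 7.998 mg/L.

t_c ≈ 1.09 d; minimum DO ≈ 8.00 mg/L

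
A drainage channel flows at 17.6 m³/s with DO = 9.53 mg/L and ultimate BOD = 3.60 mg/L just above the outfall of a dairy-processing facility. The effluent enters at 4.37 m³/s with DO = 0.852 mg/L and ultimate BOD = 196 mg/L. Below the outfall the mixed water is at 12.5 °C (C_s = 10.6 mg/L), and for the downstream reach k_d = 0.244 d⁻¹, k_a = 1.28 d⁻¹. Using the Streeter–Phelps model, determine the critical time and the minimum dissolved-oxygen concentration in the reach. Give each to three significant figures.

t_c ≈ 1.28 d; minimum DO ≈ 4.76 mg/L

Mixed DO = (17.6×9.53 + 4.37×0.852)/(17.6+4.37) = 171.5/21.97 = 7.804 mg/L.
Mixed L₀ = (17.6×3.60 + 4.37×196)/(21.97) = 919.9/21.97 = 41.87 mg/L.
Initial deficit D₀ = C_s − DO₀ = 10.6 − 7.804 = 2.796 mg/L.
t_c = (1/1.036) ln[(1.28/0.244)(1 − 2.796×1.036/(0.244×41.87))] = 0.9653 × ln(3.758) = 1.278 d.
D_c = (0.244/1.28) × 41.87 × e^(−0.244×1.278) = 0.1906 × 41.87 × 0.7321 = 5.843 mg/L.
Minimum DO = 10.6 − 5.843 = 4.757 mg/L.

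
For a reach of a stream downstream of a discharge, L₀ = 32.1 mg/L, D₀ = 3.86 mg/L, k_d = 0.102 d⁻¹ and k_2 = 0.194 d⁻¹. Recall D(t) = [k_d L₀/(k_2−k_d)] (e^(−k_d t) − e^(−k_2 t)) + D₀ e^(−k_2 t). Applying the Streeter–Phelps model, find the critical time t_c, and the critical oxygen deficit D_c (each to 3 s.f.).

t_c ≈ 5.74 d; D_c ≈ 9.40 mg/L

With k_2/k_d = 1.902 and 1 − D₀(k_2−k_d)/(k_d L₀) = 0.8915,
t_c = ln(1.902 × 0.8915) / (0.194 − 0.102) = ln(1.696) / 0.09200 = 0.5281/0.09200 = 5.740 d.
D_c = (k_d/k_2) L₀ e^(−k_d t_c) = (0.102/0.194) × 32.1 × e^(−0.102×5.740) = 0.5258 × 32.1 × 0.5568 = 9.398 mg/L.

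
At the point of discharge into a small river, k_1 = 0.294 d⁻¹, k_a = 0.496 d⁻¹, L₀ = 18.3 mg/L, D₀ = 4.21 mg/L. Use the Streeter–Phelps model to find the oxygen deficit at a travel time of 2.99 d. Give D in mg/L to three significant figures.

k_1 L₀/(k_a−k_1) = 0.294×18.3/(0.496−0.294) = 5.380/0.2020 = 26.63 mg/L.
e^(−k_1 t) = e^(−0.294×2.990) = 0.4152; e^(−k_a t) = e^(−0.496×2.990) = 0.2269.
D = 26.63 × (0.4152 − 0.2269) + 4.21 × 0.2269 = 5.013 + 0.9554 = 5.969 mg/L.

D ≈ 5.97 mg/L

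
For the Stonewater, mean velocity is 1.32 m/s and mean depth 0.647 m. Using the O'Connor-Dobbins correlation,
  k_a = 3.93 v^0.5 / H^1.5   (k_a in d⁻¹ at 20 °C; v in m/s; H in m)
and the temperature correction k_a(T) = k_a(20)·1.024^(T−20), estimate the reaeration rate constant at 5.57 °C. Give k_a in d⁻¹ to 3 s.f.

k_a(20) = 3.93 × 1.32^0.5 / 0.647^1.5 = 3.93 × 1.149 / 0.5204 = 8.676 d⁻¹.
k_a(5.57) = 8.676 × 1.024^(5.57−20) = 8.676 × 0.7102 = 6.162 d⁻¹.

k_a ≈ 6.16 d⁻¹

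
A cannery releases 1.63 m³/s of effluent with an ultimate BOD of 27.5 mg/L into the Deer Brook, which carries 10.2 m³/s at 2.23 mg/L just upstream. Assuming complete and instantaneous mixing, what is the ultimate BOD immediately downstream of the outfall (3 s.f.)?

Flow-weighted mixing: C = (Q_r C_r + Q_w C_w)/(Q_r + Q_w)
= (10.2×2.23 + 1.63×27.5)/(10.2 + 1.63) = 67.57/11.83 = 5.712 mg/L.

5.71 mg/L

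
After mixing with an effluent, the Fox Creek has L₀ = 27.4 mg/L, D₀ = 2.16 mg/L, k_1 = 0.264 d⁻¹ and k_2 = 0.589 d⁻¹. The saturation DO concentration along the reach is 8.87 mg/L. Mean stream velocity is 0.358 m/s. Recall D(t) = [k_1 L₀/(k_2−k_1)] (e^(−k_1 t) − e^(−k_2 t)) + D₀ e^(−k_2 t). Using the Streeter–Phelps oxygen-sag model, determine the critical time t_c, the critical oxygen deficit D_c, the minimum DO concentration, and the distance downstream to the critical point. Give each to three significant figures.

At the critical point dD/dt = 0, so k_1 L₀ e^(−k_1 t) = k_2 D. Substituting D(t) from the Streeter–Phelps equation and solving for t gives
t_c = ln[(k_2/k_1)(1 − D₀(k_2−k_1)/(k_1 L₀))] / (k_2−k_1).
Here k_2−k_1 = 0.3250 d⁻¹ and 1 − D₀(k_2−k_1)/(k_1 L₀) = 1 − 2.16×0.3250/(0.264×27.4) = 0.9030, so
t_c = ln(2.231 × 0.9030) / 0.3250 = 0.7004 / 0.3250 = 2.155 d.
L(t_c) = L₀ e^(−k_1 t_c) = 27.4 × 0.5661 = 15.51 mg/L, and at the critical point k_2 D_c = k_1 L, so D_c = (0.264/0.589) × 15.51 = 6.953 mg/L.
Minimum DO = C_s − D_c = 8.87 − 6.953 = 1.917 mg/L.
x_c = v t_c = 0.358 m/s × 2.155 d × 86400 s/d = 66660 m ≈ 66.7 km.

t_c ≈ 2.16 d; D_c ≈ 6.95 mg/L; min DO ≈ 1.92 mg/L; x_c ≈ 66.7 km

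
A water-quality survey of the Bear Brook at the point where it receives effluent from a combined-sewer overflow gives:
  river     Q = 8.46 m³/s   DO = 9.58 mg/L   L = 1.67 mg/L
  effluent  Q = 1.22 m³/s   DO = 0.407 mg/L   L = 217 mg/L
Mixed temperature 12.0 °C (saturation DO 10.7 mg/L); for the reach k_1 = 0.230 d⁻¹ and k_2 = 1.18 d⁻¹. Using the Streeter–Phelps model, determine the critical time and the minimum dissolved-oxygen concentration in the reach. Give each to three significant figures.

Mixed DO = (8.46×9.58 + 1.22×0.407)/(8.46+1.22) = 81.54/9.680 = 8.424 mg/L.
Mixed L₀ = (8.46×1.67 + 1.22×217)/(9.680) = 278.9/9.680 = 28.81 mg/L.
Initial deficit D₀ = C_s − DO₀ = 10.7 − 8.424 = 2.276 mg/L.
t_c = (1/0.9500) ln[(1.18/0.230)(1 − 2.276×0.9500/(0.230×28.81))] = 1.053 × ln(3.456) = 1.305 d.
D_c = (0.230/1.18) × 28.81 × e^(−0.230×1.305) = 0.1949 × 28.81 × 0.7406 = 4.159 mg/L.
Minimum DO = 10.7 − 4.159 = 6.541 mg/L.

t_c ≈ 1.31 d; minimum DO ≈ 6.54 mg/L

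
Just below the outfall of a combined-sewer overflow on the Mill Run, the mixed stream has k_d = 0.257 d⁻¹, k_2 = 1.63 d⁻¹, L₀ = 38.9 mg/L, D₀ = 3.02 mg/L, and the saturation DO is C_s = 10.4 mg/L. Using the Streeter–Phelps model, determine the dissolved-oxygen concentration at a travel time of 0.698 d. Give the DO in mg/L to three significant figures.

DO ≈ 5.68 mg/L

k_d L₀/(k_2−k_d) = 0.257×38.9/(1.63−0.257) = 9.997/1.373 = 7.281 mg/L.
e^(−k_d t) = e^(−0.257×0.6980) = 0.8358; e^(−k_2 t) = e^(−1.63×0.6980) = 0.3205.
D = 7.281 × (0.8358 − 0.3205) + 3.02 × 0.3205 = 3.752 + 0.9680 = 4.720 mg/L.
DO = C_s − D = 10.4 − 4.720 = 5.680 mg/L.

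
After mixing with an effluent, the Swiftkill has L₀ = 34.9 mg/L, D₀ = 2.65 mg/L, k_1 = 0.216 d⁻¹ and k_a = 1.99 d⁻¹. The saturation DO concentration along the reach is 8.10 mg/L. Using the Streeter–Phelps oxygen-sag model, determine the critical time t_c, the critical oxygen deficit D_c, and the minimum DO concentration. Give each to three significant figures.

t_c ≈ 0.701 d; D_c ≈ 3.26 mg/L; min DO ≈ 4.84 mg/L

With k_a/k_1 = 9.213 and 1 − D₀(k_a−k_1)/(k_1 L₀) = 0.3764,
t_c = ln(9.213 × 0.3764) / (1.99 − 0.216) = ln(3.468) / 1.774 = 1.243/1.774 = 0.7009 d.
D_c = (k_1/k_a) L₀ e^(−k_1 t_c) = (0.216/1.99) × 34.9 × e^(−0.216×0.7009) = 0.1085 × 34.9 × 0.8595 = 3.256 mg/L.
Minimum DO = C_s − D_c = 8.10 − 3.256 = 4.844 mg/L.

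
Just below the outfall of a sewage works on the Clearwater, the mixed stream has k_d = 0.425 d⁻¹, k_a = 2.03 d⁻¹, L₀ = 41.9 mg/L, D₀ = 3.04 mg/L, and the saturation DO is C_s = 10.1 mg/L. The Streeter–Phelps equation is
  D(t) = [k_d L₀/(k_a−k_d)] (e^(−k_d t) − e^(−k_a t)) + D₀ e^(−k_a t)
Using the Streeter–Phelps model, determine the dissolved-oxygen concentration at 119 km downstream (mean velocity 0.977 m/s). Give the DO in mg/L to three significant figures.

DO ≈ 4.47 mg/L

Travel time t = x/v = 119 km / (0.977 m/s) = 119000 m / 0.977 m/s = 121800 s = 1.410 d.
k_d L₀/(k_a−k_d) = 0.425×41.9/(2.03−0.425) = 17.81/1.605 = 11.10 mg/L.
e^(−k_d t) = e^(−0.425×1.410) = 0.5493; e^(−k_a t) = e^(−2.03×1.410) = 0.05717.
D = 11.10 × (0.5493 − 0.05717) + 3.04 × 0.05717 = 5.460 + 0.1738 = 5.634 mg/L.
DO = C_s − D = 10.1 − 5.634 = 4.466 mg/L.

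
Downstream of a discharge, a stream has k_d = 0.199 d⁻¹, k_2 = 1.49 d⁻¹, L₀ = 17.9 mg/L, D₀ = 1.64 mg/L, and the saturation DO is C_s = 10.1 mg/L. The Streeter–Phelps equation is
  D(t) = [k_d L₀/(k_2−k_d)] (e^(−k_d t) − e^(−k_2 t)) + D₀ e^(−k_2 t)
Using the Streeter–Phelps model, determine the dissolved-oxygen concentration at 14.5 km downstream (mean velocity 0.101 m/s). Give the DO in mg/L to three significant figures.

Travel time t = x/v = 14.5 km / (0.101 m/s) = 14500 m / 0.101 m/s = 143600 s = 1.662 d.
k_d L₀/(k_2−k_d) = 0.199×17.9/(1.49−0.199) = 3.562/1.291 = 2.759 mg/L.
e^(−k_d t) = e^(−0.199×1.662) = 0.7184; e^(−k_2 t) = e^(−1.49×1.662) = 0.08409.
D = 2.759 × (0.7184 − 0.08409) + 1.64 × 0.08409 = 1.750 + 0.1379 = 1.888 mg/L.
DO = C_s − D = 10.1 − 1.888 = 8.212 mg/L.

DO ≈ 8.21 mg/L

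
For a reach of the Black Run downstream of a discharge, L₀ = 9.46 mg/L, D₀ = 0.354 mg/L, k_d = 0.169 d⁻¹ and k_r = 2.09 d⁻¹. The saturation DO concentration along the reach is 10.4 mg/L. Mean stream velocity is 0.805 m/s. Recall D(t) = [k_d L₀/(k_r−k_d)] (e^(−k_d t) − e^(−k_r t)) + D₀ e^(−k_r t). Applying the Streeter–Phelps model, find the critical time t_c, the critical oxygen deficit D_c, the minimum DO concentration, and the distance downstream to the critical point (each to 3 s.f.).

At the critical point dD/dt = 0, so k_d L₀ e^(−k_d t) = k_r D. Substituting D(t) from the Streeter–Phelps equation and solving for t gives
t_c = ln[(k_r/k_d)(1 − D₀(k_r−k_d)/(k_d L₀))] / (k_r−k_d).
Here k_r−k_d = 1.921 d⁻¹ and 1 − D₀(k_r−k_d)/(k_d L₀) = 1 − 0.354×1.921/(0.169×9.46) = 0.5746, so
t_c = ln(12.37 × 0.5746) / 1.921 = 1.961 / 1.921 = 1.021 d.
D_c = (k_d/k_r) L₀ e^(−k_d t_c) = (0.169/2.09) × 9.46 × e^(−0.169×1.021) = 0.08086 × 9.46 × 0.8415 = 0.6437 mg/L.
Minimum DO = C_s − D_c = 10.4 − 0.6437 = 9.756 mg/L.
x_c = v t_c = 0.805 m/s × 1.021 d × 86400 s/d = 71000 m ≈ 71.0 km.

t_c ≈ 1.02 d; D_c ≈ 0.644 mg/L; min DO ≈ 9.76 mg/L; x_c ≈ 71.0 km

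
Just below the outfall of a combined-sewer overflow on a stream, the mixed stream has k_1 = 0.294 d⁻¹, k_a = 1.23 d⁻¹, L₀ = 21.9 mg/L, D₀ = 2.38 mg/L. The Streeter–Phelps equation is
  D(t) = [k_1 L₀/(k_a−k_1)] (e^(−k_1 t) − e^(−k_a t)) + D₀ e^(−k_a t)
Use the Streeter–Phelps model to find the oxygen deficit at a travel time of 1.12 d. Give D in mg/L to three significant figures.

k_1 L₀/(k_a−k_1) = 0.294×21.9/(1.23−0.294) = 6.439/0.9360 = 6.879 mg/L.
e^(−k_1 t) = e^(−0.294×1.120) = 0.7194; e^(−k_a t) = e^(−1.23×1.120) = 0.2522.
D = 6.879 × (0.7194 − 0.2522) + 2.38 × 0.2522 = 3.214 + 0.6002 = 3.814 mg/L.

D ≈ 3.81 mg/L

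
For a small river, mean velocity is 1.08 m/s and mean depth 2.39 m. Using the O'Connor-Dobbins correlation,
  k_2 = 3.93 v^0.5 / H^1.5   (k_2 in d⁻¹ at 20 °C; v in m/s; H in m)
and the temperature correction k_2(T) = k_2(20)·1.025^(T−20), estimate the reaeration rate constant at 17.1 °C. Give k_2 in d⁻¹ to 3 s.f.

k_2(20) = 3.93 × 1.08^0.5 / 2.39^1.5 = 3.93 × 1.039 / 3.695 = 1.105 d⁻¹.
k_2(17.1) = 1.105 × 1.025^(17.1−20) = 1.105 × 0.9309 = 1.029 d⁻¹.

k_2 ≈ 1.03 d⁻¹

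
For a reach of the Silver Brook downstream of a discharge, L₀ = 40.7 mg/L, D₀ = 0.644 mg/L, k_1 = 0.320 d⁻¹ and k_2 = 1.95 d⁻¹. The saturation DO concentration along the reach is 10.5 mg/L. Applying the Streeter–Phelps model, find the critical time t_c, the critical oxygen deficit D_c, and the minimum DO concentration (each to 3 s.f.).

t_c ≈ 1.06 d; D_c ≈ 4.76 mg/L; min DO ≈ 5.74 mg/L

t_c = [1/(k_2−k_1)] ln[(k_2/k_1)(1 − D₀(k_2−k_1)/(k_1 L₀))]
= [1/(1.95−0.320)] ln[(1.95/0.320)(1 − 0.644×1.630/(0.320×40.7))]
= (1/1.630) ln[6.094 × 0.9194] = 0.6135 × ln(5.603) = 0.6135 × 1.723 = 1.057 d.
D_c = (k_1/k_2) L₀ e^(−k_1 t_c) = (0.320/1.95) × 40.7 × e^(−0.320×1.057) = 0.1641 × 40.7 × 0.7130 = 4.762 mg/L.
Minimum DO = C_s − D_c = 10.5 − 4.762 = 5.738 mg/L.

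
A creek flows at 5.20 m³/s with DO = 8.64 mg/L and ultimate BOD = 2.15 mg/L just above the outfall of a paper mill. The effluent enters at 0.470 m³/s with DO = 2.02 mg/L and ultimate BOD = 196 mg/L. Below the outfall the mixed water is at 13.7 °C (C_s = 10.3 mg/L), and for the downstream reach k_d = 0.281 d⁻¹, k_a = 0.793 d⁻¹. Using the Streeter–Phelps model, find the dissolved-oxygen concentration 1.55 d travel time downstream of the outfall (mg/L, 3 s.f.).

Mixed DO = (5.20×8.64 + 0.470×2.02)/(5.20+0.470) = 45.88/5.670 = 8.091 mg/L.
Mixed L₀ = (5.20×2.15 + 0.470×196)/(5.670) = 103.3/5.670 = 18.22 mg/L.
Initial deficit D₀ = C_s − DO₀ = 10.3 − 8.091 = 2.209 mg/L.
D(1.55) = [0.281×18.22/(0.793−0.281)](e^(−0.281×1.55) − e^(−0.793×1.55)) + 2.209 e^(−0.793×1.55)
= 9.999 × (0.6469 − 0.2925) + 2.209 × 0.2925 = 4.189 mg/L.
DO = 10.3 − 4.189 = 6.111 mg/L.

DO ≈ 6.11 mg/L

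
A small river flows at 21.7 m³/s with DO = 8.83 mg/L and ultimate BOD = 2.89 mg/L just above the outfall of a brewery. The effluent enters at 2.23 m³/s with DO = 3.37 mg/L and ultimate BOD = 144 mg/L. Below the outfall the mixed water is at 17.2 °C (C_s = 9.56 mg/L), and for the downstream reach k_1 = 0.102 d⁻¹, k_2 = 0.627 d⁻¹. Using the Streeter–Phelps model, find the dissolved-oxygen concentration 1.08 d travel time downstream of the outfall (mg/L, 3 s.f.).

DO ≈ 7.72 mg/L

Mixed DO = (21.7×8.83 + 2.23×3.37)/(21.7+2.23) = 199.1/23.93 = 8.321 mg/L.
Mixed L₀ = (21.7×2.89 + 2.23×144)/(23.93) = 383.8/23.93 = 16.04 mg/L.
Initial deficit D₀ = C_s − DO₀ = 9.56 − 8.321 = 1.239 mg/L.
D(1.08) = [0.102×16.04/(0.627−0.102)](e^(−0.102×1.08) − e^(−0.627×1.08)) + 1.239 e^(−0.627×1.08)
= 3.116 × (0.8957 − 0.5081) + 1.239 × 0.5081 = 1.837 mg/L.
DO = 9.56 − 1.837 = 7.723 mg/L.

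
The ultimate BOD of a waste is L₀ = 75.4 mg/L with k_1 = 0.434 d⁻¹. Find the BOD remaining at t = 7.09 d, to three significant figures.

L_t = L₀ e^(−k_1 t) = 75.4 × e^(−0.434×7.09) = 75.4 × 0.04609 = 3.476 mg/L.

L ≈ 3.48 mg/L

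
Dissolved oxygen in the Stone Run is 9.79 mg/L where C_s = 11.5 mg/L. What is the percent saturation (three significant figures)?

85.1 % saturation

% saturation = C/C_s × 100 = 9.79/11.5 × 100 = 85.1 %.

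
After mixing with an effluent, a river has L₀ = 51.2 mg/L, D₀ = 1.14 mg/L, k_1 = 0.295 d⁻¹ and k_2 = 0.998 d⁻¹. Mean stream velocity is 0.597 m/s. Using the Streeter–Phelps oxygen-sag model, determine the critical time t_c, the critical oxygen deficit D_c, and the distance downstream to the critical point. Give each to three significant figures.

t_c ≈ 1.66 d; D_c ≈ 9.29 mg/L; x_c ≈ 85.4 km

At the critical point dD/dt = 0, so k_1 L₀ e^(−k_1 t) = k_2 D. Substituting D(t) from the Streeter–Phelps equation and solving for t gives
t_c = ln[(k_2/k_1)(1 − D₀(k_2−k_1)/(k_1 L₀))] / (k_2−k_1).
Here k_2−k_1 = 0.7030 d⁻¹ and 1 − D₀(k_2−k_1)/(k_1 L₀) = 1 − 1.14×0.7030/(0.295×51.2) = 0.9469, so
t_c = ln(3.383 × 0.9469) / 0.7030 = 1.164 / 0.7030 = 1.656 d.
D_c = (k_1/k_2) L₀ e^(−k_1 t_c) = (0.295/0.998) × 51.2 × e^(−0.295×1.656) = 0.2956 × 51.2 × 0.6135 = 9.285 mg/L.
x_c = v t_c = 0.597 m/s × 1.656 d × 86400 s/d = 85420 m ≈ 85.4 km.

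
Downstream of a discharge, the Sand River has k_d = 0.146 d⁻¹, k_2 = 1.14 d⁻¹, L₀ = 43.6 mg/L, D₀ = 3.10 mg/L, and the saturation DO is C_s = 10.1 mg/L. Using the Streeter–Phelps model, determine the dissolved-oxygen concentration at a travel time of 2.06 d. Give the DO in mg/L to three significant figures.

k_d L₀/(k_2−k_d) = 0.146×43.6/(1.14−0.146) = 6.366/0.9940 = 6.404 mg/L.
e^(−k_d t) = e^(−0.146×2.060) = 0.7403; e^(−k_2 t) = e^(−1.14×2.060) = 0.09552.
D = 6.404 × (0.7403 − 0.09552) + 3.10 × 0.09552 = 4.129 + 0.2961 = 4.425 mg/L.
DO = C_s − D = 10.1 − 4.425 = 5.675 mg/L.

DO ≈ 5.67 mg/L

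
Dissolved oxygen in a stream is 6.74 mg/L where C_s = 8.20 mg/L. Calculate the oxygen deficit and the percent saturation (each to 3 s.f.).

D ≈ 1.46 mg/L; 82.2 % saturation

D = C_s − C = 8.20 − 6.74 = 1.46 mg/L.
% saturation = 6.74/8.20 × 100 = 82.2 %.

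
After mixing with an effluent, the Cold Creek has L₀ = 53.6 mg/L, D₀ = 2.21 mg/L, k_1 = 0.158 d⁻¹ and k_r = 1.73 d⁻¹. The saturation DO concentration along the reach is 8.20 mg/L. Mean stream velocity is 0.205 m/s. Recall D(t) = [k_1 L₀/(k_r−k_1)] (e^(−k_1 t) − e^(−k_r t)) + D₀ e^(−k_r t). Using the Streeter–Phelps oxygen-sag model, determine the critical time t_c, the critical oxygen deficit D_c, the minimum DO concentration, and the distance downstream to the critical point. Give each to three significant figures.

t_c ≈ 1.19 d; D_c ≈ 4.06 mg/L; min DO ≈ 4.14 mg/L; x_c ≈ 21.0 km

With k_r/k_1 = 10.95 and 1 − D₀(k_r−k_1)/(k_1 L₀) = 0.5898,
t_c = ln(10.95 × 0.5898) / (1.73 − 0.158) = ln(6.458) / 1.572 = 1.865/1.572 = 1.187 d.
D_c = (k_1/k_r) L₀ e^(−k_1 t_c) = (0.158/1.73) × 53.6 × e^(−0.158×1.187) = 0.09133 × 53.6 × 0.8290 = 4.058 mg/L.
Minimum DO = C_s − D_c = 8.20 − 4.058 = 4.142 mg/L.
x_c = v t_c = 0.205 m/s × 1.187 d × 86400 s/d = 21020 m ≈ 21.0 km.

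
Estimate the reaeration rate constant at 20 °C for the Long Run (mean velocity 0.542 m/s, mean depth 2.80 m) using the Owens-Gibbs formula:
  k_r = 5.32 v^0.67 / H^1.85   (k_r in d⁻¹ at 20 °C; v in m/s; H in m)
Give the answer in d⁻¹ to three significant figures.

k_r = 5.32 × 0.542^0.67 / 2.80^1.85 = 5.32 × 0.6634 / 6.718 = 0.5254 d⁻¹.

k_r ≈ 0.525 d⁻¹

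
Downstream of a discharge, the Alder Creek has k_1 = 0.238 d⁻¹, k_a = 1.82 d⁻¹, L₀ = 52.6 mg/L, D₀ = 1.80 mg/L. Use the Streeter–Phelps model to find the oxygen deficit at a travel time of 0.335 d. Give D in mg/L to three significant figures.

k_1 L₀/(k_a−k_1) = 0.238×52.6/(1.82−0.238) = 12.52/1.582 = 7.913 mg/L.
e^(−k_1 t) = e^(−0.238×0.3350) = 0.9234; e^(−k_a t) = e^(−1.82×0.3350) = 0.5435.
D = 7.913 × (0.9234 − 0.5435) + 1.80 × 0.5435 = 3.006 + 0.9783 = 3.984 mg/L.

D ≈ 3.98 mg/L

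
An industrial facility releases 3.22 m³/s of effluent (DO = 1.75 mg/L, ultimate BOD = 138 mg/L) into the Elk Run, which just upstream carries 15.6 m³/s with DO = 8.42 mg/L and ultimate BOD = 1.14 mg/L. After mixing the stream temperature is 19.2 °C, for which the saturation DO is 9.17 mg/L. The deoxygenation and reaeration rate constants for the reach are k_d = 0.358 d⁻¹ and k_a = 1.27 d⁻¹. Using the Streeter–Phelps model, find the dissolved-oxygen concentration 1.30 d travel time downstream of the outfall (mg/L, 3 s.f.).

Mixed DO = (15.6×8.42 + 3.22×1.75)/(15.6+3.22) = 137.0/18.82 = 7.279 mg/L.
Mixed L₀ = (15.6×1.14 + 3.22×138)/(18.82) = 462.1/18.82 = 24.56 mg/L.
Initial deficit D₀ = C_s − DO₀ = 9.17 − 7.279 = 1.891 mg/L.
D(1.30) = [0.358×24.56/(1.27−0.358)](e^(−0.358×1.30) − e^(−1.27×1.30)) + 1.891 e^(−1.27×1.30)
= 9.639 × (0.6279 − 0.1919) + 1.891 × 0.1919 = 4.566 mg/L.
DO = 9.17 − 4.566 = 4.604 mg/L.

DO ≈ 4.60 mg/L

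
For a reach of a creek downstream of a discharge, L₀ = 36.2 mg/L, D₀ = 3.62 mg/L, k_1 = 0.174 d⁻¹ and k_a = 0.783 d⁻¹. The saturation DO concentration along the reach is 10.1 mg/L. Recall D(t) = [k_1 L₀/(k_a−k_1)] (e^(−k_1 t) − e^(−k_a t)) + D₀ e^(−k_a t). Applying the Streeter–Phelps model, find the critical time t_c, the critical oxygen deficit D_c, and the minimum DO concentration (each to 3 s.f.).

t_c ≈ 1.76 d; D_c ≈ 5.92 mg/L; min DO ≈ 4.18 mg/L

With k_a/k_1 = 4.500 and 1 − D₀(k_a−k_1)/(k_1 L₀) = 0.6500,
t_c = ln(4.500 × 0.6500) / (0.783 − 0.174) = ln(2.925) / 0.6090 = 1.073/0.6090 = 1.762 d.
L(t_c) = L₀ e^(−k_1 t_c) = 36.2 × 0.7359 = 26.64 mg/L, and at the critical point k_a D_c = k_1 L, so D_c = (0.174/0.783) × 26.64 = 5.920 mg/L.
Minimum DO = C_s − D_c = 10.1 − 5.920 = 4.180 mg/L.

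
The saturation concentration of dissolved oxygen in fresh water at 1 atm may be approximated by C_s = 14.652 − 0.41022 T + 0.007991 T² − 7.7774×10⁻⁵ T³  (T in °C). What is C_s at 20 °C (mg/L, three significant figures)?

C_s ≈ 9.02 mg/L

C_s = 14.652 − 0.41022×20 + 0.007991×20² − 7.7774×10⁻⁵×20³ = 9.022 mg/L.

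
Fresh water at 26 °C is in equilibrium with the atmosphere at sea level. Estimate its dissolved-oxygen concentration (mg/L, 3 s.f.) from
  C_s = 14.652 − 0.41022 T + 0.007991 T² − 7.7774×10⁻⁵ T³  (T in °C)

C_s ≈ 8.02 mg/L

C_s = 14.652 − 0.41022×26 + 0.007991×26² − 7.7774×10⁻⁵×26³ = 8.021 mg/L.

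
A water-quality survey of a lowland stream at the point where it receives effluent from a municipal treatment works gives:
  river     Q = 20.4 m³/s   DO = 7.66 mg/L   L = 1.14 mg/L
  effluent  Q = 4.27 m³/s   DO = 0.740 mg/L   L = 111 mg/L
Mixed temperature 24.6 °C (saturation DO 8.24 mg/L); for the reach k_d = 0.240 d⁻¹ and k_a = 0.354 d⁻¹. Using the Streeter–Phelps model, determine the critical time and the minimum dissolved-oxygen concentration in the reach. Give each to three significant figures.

Mixed DO = (20.4×7.66 + 4.27×0.740)/(20.4+4.27) = 159.4/24.67 = 6.462 mg/L.
Mixed L₀ = (20.4×1.14 + 4.27×111)/(24.67) = 497.2/24.67 = 20.16 mg/L.
Initial deficit D₀ = C_s − DO₀ = 8.24 − 6.462 = 1.778 mg/L.
t_c = (1/0.1140) ln[(0.354/0.240)(1 − 1.778×0.1140/(0.240×20.16))] = 8.772 × ln(1.413) = 3.034 d.
D_c = (0.240/0.354) × 20.16 × e^(−0.240×3.034) = 0.6780 × 20.16 × 0.4828 = 6.597 mg/L.
Minimum DO = 8.24 − 6.597 = 1.643 mg/L.

t_c ≈ 3.03 d; minimum DO ≈ 1.64 mg/L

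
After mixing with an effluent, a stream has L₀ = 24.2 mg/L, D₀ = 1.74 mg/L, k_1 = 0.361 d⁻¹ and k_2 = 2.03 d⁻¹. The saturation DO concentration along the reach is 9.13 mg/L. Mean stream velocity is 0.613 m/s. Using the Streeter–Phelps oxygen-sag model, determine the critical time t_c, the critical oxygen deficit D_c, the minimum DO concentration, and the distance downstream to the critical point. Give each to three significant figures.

t_c ≈ 0.793 d; D_c ≈ 3.23 mg/L; min DO ≈ 5.90 mg/L; x_c ≈ 42.0 km

At the critical point dD/dt = 0, so k_1 L₀ e^(−k_1 t) = k_2 D. Substituting D(t) from the Streeter–Phelps equation and solving for t gives
t_c = ln[(k_2/k_1)(1 − D₀(k_2−k_1)/(k_1 L₀))] / (k_2−k_1).
Here k_2−k_1 = 1.669 d⁻¹ and 1 − D₀(k_2−k_1)/(k_1 L₀) = 1 − 1.74×1.669/(0.361×24.2) = 0.6676, so
t_c = ln(5.623 × 0.6676) / 1.669 = 1.323 / 1.669 = 0.7926 d.
D_c = (k_1/k_2) L₀ e^(−k_1 t_c) = (0.361/2.03) × 24.2 × e^(−0.361×0.7926) = 0.1778 × 24.2 × 0.7512 = 3.233 mg/L.
Minimum DO = C_s − D_c = 9.13 − 3.233 = 5.897 mg/L.
x_c = v t_c = 0.613 m/s × 0.7926 d × 86400 s/d = 41980 m ≈ 42.0 km.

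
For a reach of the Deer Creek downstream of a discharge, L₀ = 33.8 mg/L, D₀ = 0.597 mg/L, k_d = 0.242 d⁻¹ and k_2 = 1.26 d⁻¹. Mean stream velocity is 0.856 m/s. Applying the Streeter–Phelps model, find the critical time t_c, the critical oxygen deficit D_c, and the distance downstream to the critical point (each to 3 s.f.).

At the critical point dD/dt = 0, so k_d L₀ e^(−k_d t) = k_2 D. Substituting D(t) from the Streeter–Phelps equation and solving for t gives
t_c = ln[(k_2/k_d)(1 − D₀(k_2−k_d)/(k_d L₀))] / (k_2−k_d).
Here k_2−k_d = 1.018 d⁻¹ and 1 − D₀(k_2−k_d)/(k_d L₀) = 1 − 0.597×1.018/(0.242×33.8) = 0.9257, so
t_c = ln(5.207 × 0.9257) / 1.018 = 1.573 / 1.018 = 1.545 d.
L(t_c) = L₀ e^(−k_d t_c) = 33.8 × 0.6881 = 23.26 mg/L, and at the critical point k_2 D_c = k_d L, so D_c = (0.242/1.26) × 23.26 = 4.467 mg/L.
x_c = v t_c = 0.856 m/s × 1.545 d × 86400 s/d = 114300 m ≈ 114 km.

t_c ≈ 1.54 d; D_c ≈ 4.47 mg/L; x_c ≈ 114 km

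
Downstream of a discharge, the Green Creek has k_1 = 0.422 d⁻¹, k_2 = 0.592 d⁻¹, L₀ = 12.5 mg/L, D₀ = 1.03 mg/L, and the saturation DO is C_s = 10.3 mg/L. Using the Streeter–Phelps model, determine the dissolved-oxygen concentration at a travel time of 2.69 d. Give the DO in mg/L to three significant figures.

k_1 L₀/(k_2−k_1) = 0.422×12.5/(0.592−0.422) = 5.275/0.1700 = 31.03 mg/L.
e^(−k_1 t) = e^(−0.422×2.690) = 0.3214; e^(−k_2 t) = e^(−0.592×2.690) = 0.2034.
D = 31.03 × (0.3214 − 0.2034) + 1.03 × 0.2034 = 3.660 + 0.2095 = 3.869 mg/L.
DO = C_s − D = 10.3 − 3.869 = 6.431 mg/L.

DO ≈ 6.43 mg/L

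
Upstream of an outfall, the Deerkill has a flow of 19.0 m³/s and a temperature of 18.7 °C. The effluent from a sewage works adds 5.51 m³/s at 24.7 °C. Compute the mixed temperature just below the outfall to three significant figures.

Flow-weighted mixing: C = (Q_r C_r + Q_w C_w)/(Q_r + Q_w)
= (19.0×18.7 + 5.51×24.7)/(19.0 + 5.51) = 491.4/24.51 = 20.05 °C.

20.0 °C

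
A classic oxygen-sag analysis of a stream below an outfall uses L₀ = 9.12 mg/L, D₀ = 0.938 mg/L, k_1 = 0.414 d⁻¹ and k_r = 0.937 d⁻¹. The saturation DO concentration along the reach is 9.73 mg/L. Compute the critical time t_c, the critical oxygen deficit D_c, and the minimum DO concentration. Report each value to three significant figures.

At the critical point dD/dt = 0, so k_1 L₀ e^(−k_1 t) = k_r D. Substituting D(t) from the Streeter–Phelps equation and solving for t gives
t_c = ln[(k_r/k_1)(1 − D₀(k_r−k_1)/(k_1 L₀))] / (k_r−k_1).
Here k_r−k_1 = 0.5230 d⁻¹ and 1 − D₀(k_r−k_1)/(k_1 L₀) = 1 − 0.938×0.5230/(0.414×9.12) = 0.8701, so
t_c = ln(2.263 × 0.8701) / 0.5230 = 0.6776 / 0.5230 = 1.296 d.
L(t_c) = L₀ e^(−k_1 t_c) = 9.12 × 0.5848 = 5.334 mg/L, and at the critical point k_r D_c = k_1 L, so D_c = (0.414/0.937) × 5.334 = 2.357 mg/L.
Minimum DO = C_s − D_c = 9.73 − 2.357 = 7.373 mg/L.

t_c ≈ 1.30 d; D_c ≈ 2.36 mg/L; min DO ≈ 7.37 mg/L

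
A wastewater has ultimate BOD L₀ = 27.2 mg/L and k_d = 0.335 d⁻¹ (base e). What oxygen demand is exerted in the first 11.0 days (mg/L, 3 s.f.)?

y ≈ 26.5 mg/L

y_t = L₀(1 − e^(−k_d t)) = 27.2 × (1 − e^(−0.335×11.0))
= 27.2 × (1 − 0.02510) = 27.2 × 0.9749 = 26.52 mg/L.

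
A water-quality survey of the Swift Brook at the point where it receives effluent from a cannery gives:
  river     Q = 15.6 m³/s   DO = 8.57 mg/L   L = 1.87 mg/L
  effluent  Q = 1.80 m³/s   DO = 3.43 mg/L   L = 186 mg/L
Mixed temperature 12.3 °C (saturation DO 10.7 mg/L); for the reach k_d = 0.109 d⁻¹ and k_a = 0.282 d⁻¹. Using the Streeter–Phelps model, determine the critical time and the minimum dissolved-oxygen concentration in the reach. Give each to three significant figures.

Mixed DO = (15.6×8.57 + 1.80×3.43)/(15.6+1.80) = 139.9/17.40 = 8.038 mg/L.
Mixed L₀ = (15.6×1.87 + 1.80×186)/(17.40) = 364.0/17.40 = 20.92 mg/L.
Initial deficit D₀ = C_s − DO₀ = 10.7 − 8.038 = 2.662 mg/L.
t_c = (1/0.1730) ln[(0.282/0.109)(1 − 2.662×0.1730/(0.109×20.92))] = 5.780 × ln(2.065) = 4.191 d.
D_c = (0.109/0.282) × 20.92 × e^(−0.109×4.191) = 0.3865 × 20.92 × 0.6333 = 5.121 mg/L.
Minimum DO = 10.7 − 5.121 = 5.579 mg/L.

t_c ≈ 4.19 d; minimum DO ≈ 5.58 mg/L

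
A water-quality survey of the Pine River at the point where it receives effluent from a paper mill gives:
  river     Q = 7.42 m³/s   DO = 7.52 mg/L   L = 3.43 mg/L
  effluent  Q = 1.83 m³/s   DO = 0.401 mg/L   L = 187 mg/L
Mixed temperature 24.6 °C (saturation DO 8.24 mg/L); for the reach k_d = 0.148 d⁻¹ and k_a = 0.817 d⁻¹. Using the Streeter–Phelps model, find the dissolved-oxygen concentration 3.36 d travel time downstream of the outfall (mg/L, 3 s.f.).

DO ≈ 3.32 mg/L

Mixed DO = (7.42×7.52 + 1.83×0.401)/(7.42+1.83) = 56.53/9.250 = 6.112 mg/L.
Mixed L₀ = (7.42×3.43 + 1.83×187)/(9.250) = 367.7/9.250 = 39.75 mg/L.
Initial deficit D₀ = C_s − DO₀ = 8.24 − 6.112 = 2.128 mg/L.
D(3.36) = [0.148×39.75/(0.817−0.148)](e^(−0.148×3.36) − e^(−0.817×3.36)) + 2.128 e^(−0.817×3.36)
= 8.793 × (0.6082 − 0.06424) + 2.128 × 0.06424 = 4.920 mg/L.
DO = 8.24 − 4.920 = 3.320 mg/L.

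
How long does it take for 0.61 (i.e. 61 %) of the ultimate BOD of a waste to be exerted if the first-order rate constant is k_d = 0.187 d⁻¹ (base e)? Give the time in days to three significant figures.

t ≈ 5.04 d

y/L₀ = 1 − e^(−k_d t) = 0.61 ⇒ e^(−k_d t) = 0.390
t = −ln(0.390) / 0.187 = 0.9416 / 0.187 = 5.035 d.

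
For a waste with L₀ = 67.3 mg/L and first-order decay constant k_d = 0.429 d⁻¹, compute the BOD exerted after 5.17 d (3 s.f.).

y ≈ 60.0 mg/L

y_t = L₀(1 − e^(−k_d t)) = 67.3 × (1 − e^(−0.429×5.17))
= 67.3 × (1 − 0.1088) = 67.3 × 0.8912 = 59.98 mg/L.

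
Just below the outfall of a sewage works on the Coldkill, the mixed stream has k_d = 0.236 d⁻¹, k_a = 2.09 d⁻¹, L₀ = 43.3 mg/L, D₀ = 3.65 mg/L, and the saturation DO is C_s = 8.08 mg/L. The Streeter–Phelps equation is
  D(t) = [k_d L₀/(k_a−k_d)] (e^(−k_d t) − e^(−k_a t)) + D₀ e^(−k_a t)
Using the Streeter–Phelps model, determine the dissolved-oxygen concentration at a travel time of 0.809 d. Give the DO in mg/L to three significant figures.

k_d L₀/(k_a−k_d) = 0.236×43.3/(2.09−0.236) = 10.22/1.854 = 5.512 mg/L.
e^(−k_d t) = e^(−0.236×0.8090) = 0.8262; e^(−k_a t) = e^(−2.09×0.8090) = 0.1844.
D = 5.512 × (0.8262 − 0.1844) + 3.65 × 0.1844 = 3.538 + 0.6730 = 4.211 mg/L.
DO = C_s − D = 8.08 − 4.211 = 3.869 mg/L.

DO ≈ 3.87 mg/L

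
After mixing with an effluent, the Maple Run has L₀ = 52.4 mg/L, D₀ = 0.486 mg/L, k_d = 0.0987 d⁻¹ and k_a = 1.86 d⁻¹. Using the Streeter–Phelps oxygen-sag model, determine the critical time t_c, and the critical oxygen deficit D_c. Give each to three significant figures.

t_c = [1/(k_a−k_d)] ln[(k_a/k_d)(1 − D₀(k_a−k_d)/(k_d L₀))]
= [1/(1.86−0.0987)] ln[(1.86/0.0987)(1 − 0.486×1.761/(0.0987×52.4))]
= (1/1.761) ln[18.84 × 0.8345] = 0.5678 × ln(15.73) = 0.5678 × 2.755 = 1.564 d.
L(t_c) = L₀ e^(−k_d t_c) = 52.4 × 0.8569 = 44.90 mg/L, and at the critical point k_a D_c = k_d L, so D_c = (0.0987/1.86) × 44.90 = 2.383 mg/L.

t_c ≈ 1.56 d; D_c ≈ 2.38 mg/L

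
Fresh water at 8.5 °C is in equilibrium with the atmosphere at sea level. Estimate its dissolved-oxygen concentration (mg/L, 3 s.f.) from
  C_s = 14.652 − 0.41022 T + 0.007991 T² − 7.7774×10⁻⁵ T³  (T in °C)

C_s = 14.652 − 0.41022×8.5 + 0.007991×8.5² − 7.7774×10⁻⁵×8.5³ = 11.69 mg/L.

C_s ≈ 11.7 mg/L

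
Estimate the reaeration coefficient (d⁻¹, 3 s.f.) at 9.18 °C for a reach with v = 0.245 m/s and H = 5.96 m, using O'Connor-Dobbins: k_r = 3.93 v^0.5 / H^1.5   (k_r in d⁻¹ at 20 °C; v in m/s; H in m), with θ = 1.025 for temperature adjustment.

k_r(20) = 3.93 × 0.245^0.5 / 5.96^1.5 = 3.93 × 0.4950 / 14.55 = 0.1337 d⁻¹.
k_r(9.18) = 0.1337 × 1.025^(9.18−20) = 0.1337 × 0.7655 = 0.1023 d⁻¹.

k_r ≈ 0.102 d⁻¹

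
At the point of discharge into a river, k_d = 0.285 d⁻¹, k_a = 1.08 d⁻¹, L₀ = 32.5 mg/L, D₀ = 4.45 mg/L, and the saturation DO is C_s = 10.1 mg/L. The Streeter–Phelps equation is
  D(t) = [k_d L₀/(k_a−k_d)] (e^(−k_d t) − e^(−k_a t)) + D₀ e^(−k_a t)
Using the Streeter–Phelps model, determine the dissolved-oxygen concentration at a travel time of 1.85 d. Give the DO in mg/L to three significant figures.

DO ≈ 4.20 mg/L

k_d L₀/(k_a−k_d) = 0.285×32.5/(1.08−0.285) = 9.262/0.7950 = 11.65 mg/L.
e^(−k_d t) = e^(−0.285×1.850) = 0.5902; e^(−k_a t) = e^(−1.08×1.850) = 0.1356.
D = 11.65 × (0.5902 − 0.1356) + 4.45 × 0.1356 = 5.297 + 0.6034 = 5.900 mg/L.
DO = C_s − D = 10.1 − 5.900 = 4.200 mg/L.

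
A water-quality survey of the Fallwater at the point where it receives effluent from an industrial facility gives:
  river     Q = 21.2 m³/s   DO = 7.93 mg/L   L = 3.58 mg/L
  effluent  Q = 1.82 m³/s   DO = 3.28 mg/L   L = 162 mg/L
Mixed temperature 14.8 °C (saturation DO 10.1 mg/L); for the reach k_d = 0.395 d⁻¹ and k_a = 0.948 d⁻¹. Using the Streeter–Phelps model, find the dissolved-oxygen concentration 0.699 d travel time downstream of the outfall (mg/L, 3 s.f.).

Mixed DO = (21.2×7.93 + 1.82×3.28)/(21.2+1.82) = 174.1/23.02 = 7.562 mg/L.
Mixed L₀ = (21.2×3.58 + 1.82×162)/(23.02) = 370.7/23.02 = 16.10 mg/L.
Initial deficit D₀ = C_s − DO₀ = 10.1 − 7.562 = 2.538 mg/L.
D(0.699) = [0.395×16.10/(0.948−0.395)](e^(−0.395×0.699) − e^(−0.948×0.699)) + 2.538 e^(−0.948×0.699)
= 11.50 × (0.7587 − 0.5155) + 2.538 × 0.5155 = 4.106 mg/L.
DO = 10.1 − 4.106 = 5.994 mg/L.

DO ≈ 5.99 mg/L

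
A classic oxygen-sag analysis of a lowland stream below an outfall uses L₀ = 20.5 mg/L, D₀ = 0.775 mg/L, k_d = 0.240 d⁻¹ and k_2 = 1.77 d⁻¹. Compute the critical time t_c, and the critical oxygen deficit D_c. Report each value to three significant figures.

With k_2/k_d = 7.375 and 1 − D₀(k_2−k_d)/(k_d L₀) = 0.7590,
t_c = ln(7.375 × 0.7590) / (1.77 − 0.240) = ln(5.598) / 1.530 = 1.722/1.530 = 1.126 d.
D_c = (k_d/k_2) L₀ e^(−k_d t_c) = (0.240/1.77) × 20.5 × e^(−0.240×1.126) = 0.1356 × 20.5 × 0.7632 = 2.122 mg/L.

t_c ≈ 1.13 d; D_c ≈ 2.12 mg/L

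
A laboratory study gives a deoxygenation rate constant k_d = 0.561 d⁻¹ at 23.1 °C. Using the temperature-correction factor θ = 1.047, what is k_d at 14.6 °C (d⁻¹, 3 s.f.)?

k_d(T₂) = k_d(T₁) · θ^(T₂−T₁) = 0.561 × 1.047^(14.6−23.1)
= 0.561 × 1.047^-8.50 = 0.561 × 0.6768 = 0.3797 d⁻¹.

k_d ≈ 0.380 d⁻¹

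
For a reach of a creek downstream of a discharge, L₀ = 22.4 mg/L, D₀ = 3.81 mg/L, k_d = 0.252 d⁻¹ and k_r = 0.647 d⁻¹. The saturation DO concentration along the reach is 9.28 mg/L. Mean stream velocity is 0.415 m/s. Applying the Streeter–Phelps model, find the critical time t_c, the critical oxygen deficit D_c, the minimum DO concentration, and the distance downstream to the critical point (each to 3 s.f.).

t_c = [1/(k_r−k_d)] ln[(k_r/k_d)(1 − D₀(k_r−k_d)/(k_d L₀))]
= [1/(0.647−0.252)] ln[(0.647/0.252)(1 − 3.81×0.3950/(0.252×22.4))]
= (1/0.3950) ln[2.567 × 0.7334] = 2.532 × ln(1.883) = 2.532 × 0.6328 = 1.602 d.
D_c = (k_d/k_r) L₀ e^(−k_d t_c) = (0.252/0.647) × 22.4 × e^(−0.252×1.602) = 0.3895 × 22.4 × 0.6678 = 5.826 mg/L.
Minimum DO = C_s − D_c = 9.28 − 5.826 = 3.454 mg/L.
x_c = v t_c = 0.415 m/s × 1.602 d × 86400 s/d = 57450 m ≈ 57.4 km.

t_c ≈ 1.60 d; D_c ≈ 5.83 mg/L; min DO ≈ 3.45 mg/L; x_c ≈ 57.4 km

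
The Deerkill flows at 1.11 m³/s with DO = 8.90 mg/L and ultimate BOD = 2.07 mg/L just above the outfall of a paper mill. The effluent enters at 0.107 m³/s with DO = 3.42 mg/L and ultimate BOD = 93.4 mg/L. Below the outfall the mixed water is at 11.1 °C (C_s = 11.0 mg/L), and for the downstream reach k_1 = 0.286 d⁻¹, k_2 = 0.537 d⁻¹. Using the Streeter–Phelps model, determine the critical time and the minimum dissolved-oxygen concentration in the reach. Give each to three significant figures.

t_c ≈ 1.50 d; minimum DO ≈ 7.50 mg/L

Mixed DO = (1.11×8.90 + 0.107×3.42)/(1.11+0.107) = 10.24/1.217 = 8.418 mg/L.
Mixed L₀ = (1.11×2.07 + 0.107×93.4)/(1.217) = 12.29/1.217 = 10.10 mg/L.
Initial deficit D₀ = C_s − DO₀ = 11.0 − 8.418 = 2.582 mg/L.
t_c = (1/0.2510) ln[(0.537/0.286)(1 − 2.582×0.2510/(0.286×10.10))] = 3.984 × ln(1.456) = 1.498 d.
D_c = (0.286/0.537) × 10.10 × e^(−0.286×1.498) = 0.5326 × 10.10 × 0.6516 = 3.505 mg/L.
Minimum DO = 11.0 − 3.505 = 7.495 mg/L.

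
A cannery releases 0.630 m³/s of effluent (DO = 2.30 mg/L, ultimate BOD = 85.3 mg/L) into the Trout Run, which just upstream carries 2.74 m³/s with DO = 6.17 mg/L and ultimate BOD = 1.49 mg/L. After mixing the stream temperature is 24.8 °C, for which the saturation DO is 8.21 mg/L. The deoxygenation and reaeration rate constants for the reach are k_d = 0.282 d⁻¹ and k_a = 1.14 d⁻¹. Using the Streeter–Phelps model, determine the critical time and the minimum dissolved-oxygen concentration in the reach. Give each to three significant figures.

Mixed DO = (2.74×6.17 + 0.630×2.30)/(2.74+0.630) = 18.35/3.370 = 5.447 mg/L.
Mixed L₀ = (2.74×1.49 + 0.630×85.3)/(3.370) = 57.82/3.370 = 17.16 mg/L.
Initial deficit D₀ = C_s − DO₀ = 8.21 − 5.447 = 2.763 mg/L.
t_c = (1/0.8580) ln[(1.14/0.282)(1 − 2.763×0.8580/(0.282×17.16))] = 1.166 × ln(2.062) = 0.8432 d.
D_c = (0.282/1.14) × 17.16 × e^(−0.282×0.8432) = 0.2474 × 17.16 × 0.7884 = 3.346 mg/L.
Minimum DO = 8.21 − 3.346 = 4.864 mg/L.

t_c ≈ 0.843 d; minimum DO ≈ 4.86 mg/L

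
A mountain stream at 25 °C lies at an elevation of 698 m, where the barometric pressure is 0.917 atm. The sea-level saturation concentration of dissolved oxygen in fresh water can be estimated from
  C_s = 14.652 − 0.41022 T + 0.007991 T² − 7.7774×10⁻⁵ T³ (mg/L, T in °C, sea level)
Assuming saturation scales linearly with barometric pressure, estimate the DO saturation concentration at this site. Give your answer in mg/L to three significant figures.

At sea level: C_s = 14.652 − 0.41022×25 + 0.007991×25² − 7.7774×10⁻⁵×25³ = 8.176 mg/L.
Pressure correction: C_s' = 8.176 × 0.917 = 7.497 mg/L.

C_s ≈ 7.50 mg/L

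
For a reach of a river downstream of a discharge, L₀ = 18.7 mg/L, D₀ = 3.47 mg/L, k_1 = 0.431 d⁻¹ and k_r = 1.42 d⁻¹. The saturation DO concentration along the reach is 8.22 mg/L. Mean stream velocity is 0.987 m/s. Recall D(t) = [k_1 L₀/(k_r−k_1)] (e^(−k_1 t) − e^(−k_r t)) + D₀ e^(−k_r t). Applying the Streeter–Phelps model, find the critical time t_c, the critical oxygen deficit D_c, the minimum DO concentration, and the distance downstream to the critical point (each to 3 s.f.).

At the critical point dD/dt = 0, so k_1 L₀ e^(−k_1 t) = k_r D. Substituting D(t) from the Streeter–Phelps equation and solving for t gives
t_c = ln[(k_r/k_1)(1 − D₀(k_r−k_1)/(k_1 L₀))] / (k_r−k_1).
Here k_r−k_1 = 0.9890 d⁻¹ and 1 − D₀(k_r−k_1)/(k_1 L₀) = 1 − 3.47×0.9890/(0.431×18.7) = 0.5742, so
t_c = ln(3.295 × 0.5742) / 0.9890 = 0.6375 / 0.9890 = 0.6446 d.
L(t_c) = L₀ e^(−k_1 t_c) = 18.7 × 0.7574 = 14.16 mg/L, and at the critical point k_r D_c = k_1 L, so D_c = (0.431/1.42) × 14.16 = 4.299 mg/L.
Minimum DO = C_s − D_c = 8.22 − 4.299 = 3.921 mg/L.
x_c = v t_c = 0.987 m/s × 0.6446 d × 86400 s/d = 54970 m ≈ 55.0 km.

t_c ≈ 0.645 d; D_c ≈ 4.30 mg/L; min DO ≈ 3.92 mg/L; x_c ≈ 55.0 km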